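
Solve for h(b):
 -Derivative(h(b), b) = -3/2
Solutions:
 h(b) = C1 + 3*b/2


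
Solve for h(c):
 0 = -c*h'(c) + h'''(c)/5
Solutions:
 h(c) = C1 + Integral(C2*airyai(5^(1/3)*c) + C3*airybi(5^(1/3)*c), c)


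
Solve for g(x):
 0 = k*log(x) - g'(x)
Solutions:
 g(x) = C1 + k*x*log(x) - k*x


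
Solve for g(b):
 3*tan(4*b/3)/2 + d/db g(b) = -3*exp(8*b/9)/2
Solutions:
 g(b) = C1 - 27*exp(8*b/9)/16 + 9*log(cos(4*b/3))/8


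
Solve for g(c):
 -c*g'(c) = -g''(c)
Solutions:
 g(c) = C1 + C2*erfi(sqrt(2)*c/2)


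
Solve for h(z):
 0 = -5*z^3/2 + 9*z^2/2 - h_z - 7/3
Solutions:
 h(z) = C1 - 5*z^4/8 + 3*z^3/2 - 7*z/3


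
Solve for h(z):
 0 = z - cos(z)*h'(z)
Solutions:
 h(z) = C1 + Integral(z/cos(z), z)


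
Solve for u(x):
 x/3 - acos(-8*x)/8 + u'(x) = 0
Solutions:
 u(x) = C1 - x^2/6 + x*acos(-8*x)/8 + sqrt(1 - 64*x^2)/64


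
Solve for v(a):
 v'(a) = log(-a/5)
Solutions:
 v(a) = C1 + a*log(-a) + a*(-log(5) - 1)


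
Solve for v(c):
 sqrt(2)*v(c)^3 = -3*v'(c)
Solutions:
 v(c) = -sqrt(6)*sqrt(-1/(C1 - sqrt(2)*c))/2
 v(c) = sqrt(6)*sqrt(-1/(C1 - sqrt(2)*c))/2


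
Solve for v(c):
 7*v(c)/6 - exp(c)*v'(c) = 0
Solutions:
 v(c) = C1*exp(-7*exp(-c)/6)


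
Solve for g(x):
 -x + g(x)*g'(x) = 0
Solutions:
 g(x) = -sqrt(C1 + x^2)
 g(x) = sqrt(C1 + x^2)


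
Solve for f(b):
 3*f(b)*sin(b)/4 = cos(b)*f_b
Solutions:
 f(b) = C1/cos(b)^(3/4)


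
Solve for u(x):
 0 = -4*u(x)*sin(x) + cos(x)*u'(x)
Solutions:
 u(x) = C1/cos(x)^4


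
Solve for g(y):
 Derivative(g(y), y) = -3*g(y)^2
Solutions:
 g(y) = 1/(C1 + 3*y)


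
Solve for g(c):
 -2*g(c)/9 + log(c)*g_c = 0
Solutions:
 g(c) = C1*exp(2*li(c)/9)


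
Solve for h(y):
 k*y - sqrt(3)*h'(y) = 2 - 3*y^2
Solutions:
 h(y) = C1 + sqrt(3)*k*y^2/6 + sqrt(3)*y^3/3 - 2*sqrt(3)*y/3


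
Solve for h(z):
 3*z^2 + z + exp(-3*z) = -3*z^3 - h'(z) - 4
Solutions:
 h(z) = C1 - 3*z^4/4 - z^3 - z^2/2 - 4*z + exp(-3*z)/3


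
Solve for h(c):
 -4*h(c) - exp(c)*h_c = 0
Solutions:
 h(c) = C1*exp(4*exp(-c))


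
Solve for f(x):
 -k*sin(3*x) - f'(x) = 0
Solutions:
 f(x) = C1 + k*cos(3*x)/3


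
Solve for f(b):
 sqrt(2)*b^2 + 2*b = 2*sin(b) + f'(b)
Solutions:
 f(b) = C1 + sqrt(2)*b^3/3 + b^2 + 2*cos(b)


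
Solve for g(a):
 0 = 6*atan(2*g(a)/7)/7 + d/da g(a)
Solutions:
 Integral(1/atan(2*_y/7), (_y, g(a))) = C1 - 6*a/7


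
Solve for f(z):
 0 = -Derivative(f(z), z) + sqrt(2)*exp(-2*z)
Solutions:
 f(z) = C1 - sqrt(2)*exp(-2*z)/2


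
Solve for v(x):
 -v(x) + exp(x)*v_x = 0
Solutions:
 v(x) = C1*exp(-exp(-x))


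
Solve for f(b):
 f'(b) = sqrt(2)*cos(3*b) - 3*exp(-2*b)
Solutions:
 f(b) = C1 + sqrt(2)*sin(3*b)/3 + 3*exp(-2*b)/2


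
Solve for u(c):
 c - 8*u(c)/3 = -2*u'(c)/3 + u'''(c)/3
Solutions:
 u(c) = C1*exp(6^(1/3)*c*(6^(1/3)/(sqrt(318) + 18)^(1/3) + (sqrt(318) + 18)^(1/3))/6)*sin(2^(1/3)*3^(1/6)*c*(-3^(2/3)*(sqrt(318) + 18)^(1/3) + 3*2^(1/3)/(sqrt(318) + 18)^(1/3))/6) + C2*exp(6^(1/3)*c*(6^(1/3)/(sqrt(318) + 18)^(1/3) + (sqrt(318) + 18)^(1/3))/6)*cos(2^(1/3)*3^(1/6)*c*(-3^(2/3)*(sqrt(318) + 18)^(1/3) + 3*2^(1/3)/(sqrt(318) + 18)^(1/3))/6) + C3*exp(-6^(1/3)*c*(6^(1/3)/(sqrt(318) + 18)^(1/3) + (sqrt(318) + 18)^(1/3))/3) + 3*c/8 + 3/32


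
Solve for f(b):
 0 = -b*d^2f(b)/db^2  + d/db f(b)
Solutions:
 f(b) = C1 + C2*b^2


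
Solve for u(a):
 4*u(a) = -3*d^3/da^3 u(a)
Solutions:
 u(a) = C3*exp(-6^(2/3)*a/3) + (C1*sin(2^(2/3)*3^(1/6)*a/2) + C2*cos(2^(2/3)*3^(1/6)*a/2))*exp(6^(2/3)*a/6)


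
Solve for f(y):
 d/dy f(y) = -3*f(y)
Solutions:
 f(y) = C1*exp(-3*y)


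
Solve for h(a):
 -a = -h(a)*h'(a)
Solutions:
 h(a) = -sqrt(C1 + a^2)
 h(a) = sqrt(C1 + a^2)


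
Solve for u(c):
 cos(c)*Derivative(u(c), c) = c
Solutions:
 u(c) = C1 + Integral(c/cos(c), c)


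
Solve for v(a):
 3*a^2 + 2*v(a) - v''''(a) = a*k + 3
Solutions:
 v(a) = C1*exp(-2^(1/4)*a) + C2*exp(2^(1/4)*a) + C3*sin(2^(1/4)*a) + C4*cos(2^(1/4)*a) - 3*a^2/2 + a*k/2 + 3/2


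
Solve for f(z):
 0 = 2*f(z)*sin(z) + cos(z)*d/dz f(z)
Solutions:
 f(z) = C1*cos(z)^2


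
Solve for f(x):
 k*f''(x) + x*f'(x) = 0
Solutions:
 f(x) = C1 + C2*sqrt(k)*erf(sqrt(2)*x*sqrt(1/k)/2)


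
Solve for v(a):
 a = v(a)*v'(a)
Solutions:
 v(a) = -sqrt(C1 + a^2)
 v(a) = sqrt(C1 + a^2)


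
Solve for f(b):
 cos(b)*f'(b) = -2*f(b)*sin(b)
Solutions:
 f(b) = C1*cos(b)^2


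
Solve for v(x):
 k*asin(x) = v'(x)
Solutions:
 v(x) = C1 + k*(x*asin(x) + sqrt(1 - x^2))


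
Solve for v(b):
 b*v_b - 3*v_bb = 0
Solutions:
 v(b) = C1 + C2*erfi(sqrt(6)*b/6)


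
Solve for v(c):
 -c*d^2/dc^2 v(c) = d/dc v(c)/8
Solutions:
 v(c) = C1 + C2*c^(7/8)


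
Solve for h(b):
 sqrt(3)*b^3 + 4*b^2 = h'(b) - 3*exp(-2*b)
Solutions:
 h(b) = C1 + sqrt(3)*b^4/4 + 4*b^3/3 - 3*exp(-2*b)/2


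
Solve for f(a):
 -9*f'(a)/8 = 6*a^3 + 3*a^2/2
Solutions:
 f(a) = C1 - 4*a^4/3 - 4*a^3/9


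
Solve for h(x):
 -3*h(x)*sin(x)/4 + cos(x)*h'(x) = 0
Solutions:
 h(x) = C1/cos(x)^(3/4)


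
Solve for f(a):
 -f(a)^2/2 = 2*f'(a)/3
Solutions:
 f(a) = 4/(C1 + 3*a)


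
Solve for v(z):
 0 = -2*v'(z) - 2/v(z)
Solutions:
 v(z) = -sqrt(C1 - 2*z)
 v(z) = sqrt(C1 - 2*z)


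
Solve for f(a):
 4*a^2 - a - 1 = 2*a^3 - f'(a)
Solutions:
 f(a) = C1 + a^4/2 - 4*a^3/3 + a^2/2 + a


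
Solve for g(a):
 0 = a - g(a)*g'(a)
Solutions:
 g(a) = -sqrt(C1 + a^2)
 g(a) = sqrt(C1 + a^2)


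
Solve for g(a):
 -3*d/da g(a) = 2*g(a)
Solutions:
 g(a) = C1*exp(-2*a/3)


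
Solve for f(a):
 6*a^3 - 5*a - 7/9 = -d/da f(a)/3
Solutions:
 f(a) = C1 - 9*a^4/2 + 15*a^2/2 + 7*a/3


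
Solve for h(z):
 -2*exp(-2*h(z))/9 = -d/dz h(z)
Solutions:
 h(z) = log(-sqrt(C1 + 4*z)) - log(3)
 h(z) = log(C1 + 4*z)/2 - log(3)


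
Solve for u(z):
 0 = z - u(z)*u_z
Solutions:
 u(z) = -sqrt(C1 + z^2)
 u(z) = sqrt(C1 + z^2)


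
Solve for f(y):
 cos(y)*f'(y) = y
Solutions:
 f(y) = C1 + Integral(y/cos(y), y)


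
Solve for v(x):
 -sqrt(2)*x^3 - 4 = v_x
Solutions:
 v(x) = C1 - sqrt(2)*x^4/4 - 4*x


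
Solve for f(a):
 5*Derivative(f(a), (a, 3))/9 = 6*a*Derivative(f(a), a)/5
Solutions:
 f(a) = C1 + Integral(C2*airyai(3*10^(1/3)*a/5) + C3*airybi(3*10^(1/3)*a/5), a)


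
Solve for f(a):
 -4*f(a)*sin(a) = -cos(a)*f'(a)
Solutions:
 f(a) = C1/cos(a)^4


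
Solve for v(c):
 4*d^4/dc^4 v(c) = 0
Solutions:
 v(c) = C1 + C2*c + C3*c^2 + C4*c^3


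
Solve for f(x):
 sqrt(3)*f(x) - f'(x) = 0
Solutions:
 f(x) = C1*exp(sqrt(3)*x)


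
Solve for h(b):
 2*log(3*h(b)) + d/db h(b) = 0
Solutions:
 Integral(1/(log(_y) + log(3)), (_y, h(b)))/2 = C1 - b


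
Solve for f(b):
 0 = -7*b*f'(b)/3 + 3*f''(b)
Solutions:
 f(b) = C1 + C2*erfi(sqrt(14)*b/6)


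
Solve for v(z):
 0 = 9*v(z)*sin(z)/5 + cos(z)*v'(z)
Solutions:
 v(z) = C1*cos(z)^(9/5)


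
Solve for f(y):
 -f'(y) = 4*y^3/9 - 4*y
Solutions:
 f(y) = C1 - y^4/9 + 2*y^2


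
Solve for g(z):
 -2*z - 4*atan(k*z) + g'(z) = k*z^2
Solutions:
 g(z) = C1 + k*z^3/3 + z^2 + 4*Piecewise((z*atan(k*z) - log(k^2*z^2 + 1)/(2*k), Ne(k, 0)), (0, True))


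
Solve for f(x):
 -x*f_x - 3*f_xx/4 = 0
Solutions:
 f(x) = C1 + C2*erf(sqrt(6)*x/3)


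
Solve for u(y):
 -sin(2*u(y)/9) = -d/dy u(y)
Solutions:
 -y + 9*log(cos(2*u(y)/9) - 1)/4 - 9*log(cos(2*u(y)/9) + 1)/4 = C1


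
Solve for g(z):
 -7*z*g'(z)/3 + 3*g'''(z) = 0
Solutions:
 g(z) = C1 + Integral(C2*airyai(21^(1/3)*z/3) + C3*airybi(21^(1/3)*z/3), z)


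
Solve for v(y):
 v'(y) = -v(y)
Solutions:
 v(y) = C1*exp(-y)


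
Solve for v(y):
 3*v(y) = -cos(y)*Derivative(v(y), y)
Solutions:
 v(y) = C1*(sin(y) - 1)^(3/2)/(sin(y) + 1)^(3/2)


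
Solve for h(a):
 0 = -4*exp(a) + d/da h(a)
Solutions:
 h(a) = C1 + 4*exp(a)


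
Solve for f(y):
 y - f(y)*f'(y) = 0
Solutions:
 f(y) = -sqrt(C1 + y^2)
 f(y) = sqrt(C1 + y^2)


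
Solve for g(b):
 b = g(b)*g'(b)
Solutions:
 g(b) = -sqrt(C1 + b^2)
 g(b) = sqrt(C1 + b^2)


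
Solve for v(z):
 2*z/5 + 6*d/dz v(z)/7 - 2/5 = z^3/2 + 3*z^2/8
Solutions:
 v(z) = C1 + 7*z^4/48 + 7*z^3/48 - 7*z^2/30 + 7*z/15


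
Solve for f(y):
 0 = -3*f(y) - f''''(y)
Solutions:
 f(y) = (C1*sin(sqrt(2)*3^(1/4)*y/2) + C2*cos(sqrt(2)*3^(1/4)*y/2))*exp(-sqrt(2)*3^(1/4)*y/2) + (C3*sin(sqrt(2)*3^(1/4)*y/2) + C4*cos(sqrt(2)*3^(1/4)*y/2))*exp(sqrt(2)*3^(1/4)*y/2)


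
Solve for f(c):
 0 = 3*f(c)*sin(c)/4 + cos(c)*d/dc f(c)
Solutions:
 f(c) = C1*cos(c)^(3/4)


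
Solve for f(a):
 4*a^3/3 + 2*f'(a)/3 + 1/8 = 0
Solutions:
 f(a) = C1 - a^4/2 - 3*a/16


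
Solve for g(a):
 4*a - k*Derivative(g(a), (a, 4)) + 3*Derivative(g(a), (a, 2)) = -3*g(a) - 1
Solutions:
 g(a) = C1*exp(-sqrt(2)*a*sqrt((-sqrt(3)*sqrt(4*k + 3) + 3)/k)/2) + C2*exp(sqrt(2)*a*sqrt((-sqrt(3)*sqrt(4*k + 3) + 3)/k)/2) + C3*exp(-sqrt(2)*a*sqrt((sqrt(3)*sqrt(4*k + 3) + 3)/k)/2) + C4*exp(sqrt(2)*a*sqrt((sqrt(3)*sqrt(4*k + 3) + 3)/k)/2) - 4*a/3 - 1/3


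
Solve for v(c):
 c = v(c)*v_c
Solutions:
 v(c) = -sqrt(C1 + c^2)
 v(c) = sqrt(C1 + c^2)


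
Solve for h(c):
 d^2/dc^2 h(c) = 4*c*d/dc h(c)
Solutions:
 h(c) = C1 + C2*erfi(sqrt(2)*c)


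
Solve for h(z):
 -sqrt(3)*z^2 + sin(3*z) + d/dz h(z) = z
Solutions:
 h(z) = C1 + sqrt(3)*z^3/3 + z^2/2 + cos(3*z)/3


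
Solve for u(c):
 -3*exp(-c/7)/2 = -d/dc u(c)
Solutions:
 u(c) = C1 - 21*exp(-c/7)/2


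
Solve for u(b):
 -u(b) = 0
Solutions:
 u(b) = 0


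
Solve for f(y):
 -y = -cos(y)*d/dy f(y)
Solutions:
 f(y) = C1 + Integral(y/cos(y), y)


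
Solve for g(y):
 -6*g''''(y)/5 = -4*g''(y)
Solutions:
 g(y) = C1 + C2*y + C3*exp(-sqrt(30)*y/3) + C4*exp(sqrt(30)*y/3)


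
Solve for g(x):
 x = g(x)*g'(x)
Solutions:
 g(x) = -sqrt(C1 + x^2)
 g(x) = sqrt(C1 + x^2)


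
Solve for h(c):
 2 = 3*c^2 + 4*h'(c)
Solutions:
 h(c) = C1 - c^3/4 + c/2


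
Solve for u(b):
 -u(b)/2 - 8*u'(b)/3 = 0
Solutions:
 u(b) = C1*exp(-3*b/16)


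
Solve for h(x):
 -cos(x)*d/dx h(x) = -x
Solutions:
 h(x) = C1 + Integral(x/cos(x), x)


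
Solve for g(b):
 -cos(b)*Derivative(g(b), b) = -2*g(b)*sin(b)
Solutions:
 g(b) = C1/cos(b)^2


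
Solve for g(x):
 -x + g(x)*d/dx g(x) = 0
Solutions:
 g(x) = -sqrt(C1 + x^2)
 g(x) = sqrt(C1 + x^2)


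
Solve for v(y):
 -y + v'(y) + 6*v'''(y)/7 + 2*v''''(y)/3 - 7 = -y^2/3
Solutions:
 v(y) = C1 + C2*exp(y*(-12 + 6*6^(2/3)/(7*sqrt(2905) + 379)^(1/3) + 6^(1/3)*(7*sqrt(2905) + 379)^(1/3))/28)*sin(2^(1/3)*3^(1/6)*y*(-3^(2/3)*(7*sqrt(2905) + 379)^(1/3) + 18*2^(1/3)/(7*sqrt(2905) + 379)^(1/3))/28) + C3*exp(y*(-12 + 6*6^(2/3)/(7*sqrt(2905) + 379)^(1/3) + 6^(1/3)*(7*sqrt(2905) + 379)^(1/3))/28)*cos(2^(1/3)*3^(1/6)*y*(-3^(2/3)*(7*sqrt(2905) + 379)^(1/3) + 18*2^(1/3)/(7*sqrt(2905) + 379)^(1/3))/28) + C4*exp(-y*(6*6^(2/3)/(7*sqrt(2905) + 379)^(1/3) + 6 + 6^(1/3)*(7*sqrt(2905) + 379)^(1/3))/14) - y^3/9 + y^2/2 + 53*y/7


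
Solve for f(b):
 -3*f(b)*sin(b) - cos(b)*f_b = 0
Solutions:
 f(b) = C1*cos(b)^3


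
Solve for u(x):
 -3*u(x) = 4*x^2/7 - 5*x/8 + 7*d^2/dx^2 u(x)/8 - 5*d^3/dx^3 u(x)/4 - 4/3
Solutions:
 u(x) = C1*exp(x*(-(180*sqrt(33086) + 32743)^(1/3) - 49/(180*sqrt(33086) + 32743)^(1/3) + 14)/60)*sin(sqrt(3)*x*(-(180*sqrt(33086) + 32743)^(1/3) + 49/(180*sqrt(33086) + 32743)^(1/3))/60) + C2*exp(x*(-(180*sqrt(33086) + 32743)^(1/3) - 49/(180*sqrt(33086) + 32743)^(1/3) + 14)/60)*cos(sqrt(3)*x*(-(180*sqrt(33086) + 32743)^(1/3) + 49/(180*sqrt(33086) + 32743)^(1/3))/60) + C3*exp(x*(49/(180*sqrt(33086) + 32743)^(1/3) + 7 + (180*sqrt(33086) + 32743)^(1/3))/30) - 4*x^2/21 + 5*x/24 + 5/9


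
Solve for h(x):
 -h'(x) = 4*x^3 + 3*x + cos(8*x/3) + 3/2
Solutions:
 h(x) = C1 - x^4 - 3*x^2/2 - 3*x/2 - 3*sin(8*x/3)/8


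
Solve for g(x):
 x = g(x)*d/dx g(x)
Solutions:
 g(x) = -sqrt(C1 + x^2)
 g(x) = sqrt(C1 + x^2)


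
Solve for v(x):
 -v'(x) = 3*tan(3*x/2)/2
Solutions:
 v(x) = C1 + log(cos(3*x/2))


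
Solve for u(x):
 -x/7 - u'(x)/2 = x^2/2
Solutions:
 u(x) = C1 - x^3/3 - x^2/7


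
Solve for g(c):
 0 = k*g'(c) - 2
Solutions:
 g(c) = C1 + 2*c/k


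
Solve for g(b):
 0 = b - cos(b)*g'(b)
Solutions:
 g(b) = C1 + Integral(b/cos(b), b)


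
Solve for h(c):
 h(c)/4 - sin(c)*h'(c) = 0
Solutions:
 h(c) = C1*(cos(c) - 1)^(1/8)/(cos(c) + 1)^(1/8)


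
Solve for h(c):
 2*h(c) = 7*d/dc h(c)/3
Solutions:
 h(c) = C1*exp(6*c/7)


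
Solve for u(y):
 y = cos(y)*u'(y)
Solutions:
 u(y) = C1 + Integral(y/cos(y), y)


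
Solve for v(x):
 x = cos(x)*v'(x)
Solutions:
 v(x) = C1 + Integral(x/cos(x), x)


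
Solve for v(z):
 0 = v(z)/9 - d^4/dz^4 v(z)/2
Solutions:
 v(z) = C1*exp(-2^(1/4)*sqrt(3)*z/3) + C2*exp(2^(1/4)*sqrt(3)*z/3) + C3*sin(2^(1/4)*sqrt(3)*z/3) + C4*cos(2^(1/4)*sqrt(3)*z/3)


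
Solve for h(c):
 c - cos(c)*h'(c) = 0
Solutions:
 h(c) = C1 + Integral(c/cos(c), c)


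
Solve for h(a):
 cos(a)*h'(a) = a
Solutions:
 h(a) = C1 + Integral(a/cos(a), a)


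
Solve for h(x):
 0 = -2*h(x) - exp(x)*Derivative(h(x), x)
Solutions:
 h(x) = C1*exp(2*exp(-x))


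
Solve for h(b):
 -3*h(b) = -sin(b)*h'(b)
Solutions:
 h(b) = C1*(cos(b) - 1)^(3/2)/(cos(b) + 1)^(3/2)


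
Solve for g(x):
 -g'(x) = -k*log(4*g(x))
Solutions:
 Integral(1/(log(_y) + 2*log(2)), (_y, g(x))) = C1 + k*x


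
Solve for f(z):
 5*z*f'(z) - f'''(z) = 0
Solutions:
 f(z) = C1 + Integral(C2*airyai(5^(1/3)*z) + C3*airybi(5^(1/3)*z), z)


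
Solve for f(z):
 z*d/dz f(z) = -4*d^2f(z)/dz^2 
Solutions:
 f(z) = C1 + C2*erf(sqrt(2)*z/4)


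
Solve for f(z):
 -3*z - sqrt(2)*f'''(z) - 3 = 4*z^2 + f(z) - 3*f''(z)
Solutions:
 f(z) = -4*z^2 - 3*z + (C1 + C2/sqrt(exp(sqrt(6)*z)) + C3*sqrt(exp(sqrt(6)*z)))*exp(sqrt(2)*z/2) - 27


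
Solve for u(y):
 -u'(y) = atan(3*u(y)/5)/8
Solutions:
 Integral(1/atan(3*_y/5), (_y, u(y))) = C1 - y/8


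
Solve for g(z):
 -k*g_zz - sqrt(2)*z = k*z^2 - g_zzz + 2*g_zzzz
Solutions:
 g(z) = C1 + C2*z + C3*exp(z*(1 - sqrt(1 - 8*k))/4) + C4*exp(z*(sqrt(1 - 8*k) + 1)/4) - z^4/12 + z^3*(-2 - sqrt(2))/(6*k) + z^2*(2 - 1/k - sqrt(2)/(2*k))/k


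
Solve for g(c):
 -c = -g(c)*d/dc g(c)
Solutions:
 g(c) = -sqrt(C1 + c^2)
 g(c) = sqrt(C1 + c^2)


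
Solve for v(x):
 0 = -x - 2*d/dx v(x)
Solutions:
 v(x) = C1 - x^2/4


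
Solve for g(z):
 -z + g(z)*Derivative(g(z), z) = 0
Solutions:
 g(z) = -sqrt(C1 + z^2)
 g(z) = sqrt(C1 + z^2)


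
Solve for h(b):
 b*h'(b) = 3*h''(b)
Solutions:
 h(b) = C1 + C2*erfi(sqrt(6)*b/6)


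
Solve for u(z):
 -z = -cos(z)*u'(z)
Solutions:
 u(z) = C1 + Integral(z/cos(z), z)


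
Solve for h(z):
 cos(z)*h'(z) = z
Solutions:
 h(z) = C1 + Integral(z/cos(z), z)


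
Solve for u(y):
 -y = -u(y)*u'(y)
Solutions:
 u(y) = -sqrt(C1 + y^2)
 u(y) = sqrt(C1 + y^2)


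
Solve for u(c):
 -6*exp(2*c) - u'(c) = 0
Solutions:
 u(c) = C1 - 3*exp(2*c)


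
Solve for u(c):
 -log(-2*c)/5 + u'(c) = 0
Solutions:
 u(c) = C1 + c*log(-c)/5 + c*(-1 + log(2))/5


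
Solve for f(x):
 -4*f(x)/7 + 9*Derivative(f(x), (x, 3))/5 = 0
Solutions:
 f(x) = C3*exp(2940^(1/3)*x/21) + (C1*sin(3^(5/6)*980^(1/3)*x/42) + C2*cos(3^(5/6)*980^(1/3)*x/42))*exp(-2940^(1/3)*x/42)


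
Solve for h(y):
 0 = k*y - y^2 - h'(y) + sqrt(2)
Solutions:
 h(y) = C1 + k*y^2/2 - y^3/3 + sqrt(2)*y


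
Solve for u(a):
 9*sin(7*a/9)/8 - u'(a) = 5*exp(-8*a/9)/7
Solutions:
 u(a) = C1 - 81*cos(7*a/9)/56 + 45*exp(-8*a/9)/56


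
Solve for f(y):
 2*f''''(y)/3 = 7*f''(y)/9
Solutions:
 f(y) = C1 + C2*y + C3*exp(-sqrt(42)*y/6) + C4*exp(sqrt(42)*y/6)


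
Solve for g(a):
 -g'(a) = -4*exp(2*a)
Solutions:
 g(a) = C1 + 2*exp(2*a)


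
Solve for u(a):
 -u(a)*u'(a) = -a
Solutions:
 u(a) = -sqrt(C1 + a^2)
 u(a) = sqrt(C1 + a^2)


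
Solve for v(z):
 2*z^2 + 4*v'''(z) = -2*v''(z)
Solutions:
 v(z) = C1 + C2*z + C3*exp(-z/2) - z^4/12 + 2*z^3/3 - 4*z^2


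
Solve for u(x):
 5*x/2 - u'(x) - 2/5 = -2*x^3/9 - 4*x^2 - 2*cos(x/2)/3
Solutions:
 u(x) = C1 + x^4/18 + 4*x^3/3 + 5*x^2/4 - 2*x/5 + 4*sin(x/2)/3


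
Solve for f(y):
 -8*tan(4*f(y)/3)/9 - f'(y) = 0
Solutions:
 f(y) = -3*asin(C1*exp(-32*y/27))/4 + 3*pi/4
 f(y) = 3*asin(C1*exp(-32*y/27))/4


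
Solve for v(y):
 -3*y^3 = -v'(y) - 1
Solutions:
 v(y) = C1 + 3*y^4/4 - y


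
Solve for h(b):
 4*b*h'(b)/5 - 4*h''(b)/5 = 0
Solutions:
 h(b) = C1 + C2*erfi(sqrt(2)*b/2)


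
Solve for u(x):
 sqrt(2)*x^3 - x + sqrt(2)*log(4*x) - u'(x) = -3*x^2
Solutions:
 u(x) = C1 + sqrt(2)*x^4/4 + x^3 - x^2/2 + sqrt(2)*x*log(x) - sqrt(2)*x + 2*sqrt(2)*x*log(2)


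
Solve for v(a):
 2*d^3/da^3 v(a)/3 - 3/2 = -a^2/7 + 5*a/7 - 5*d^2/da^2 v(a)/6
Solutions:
 v(a) = C1 + C2*a + C3*exp(-5*a/4) - a^4/70 + 33*a^3/175 + 783*a^2/1750


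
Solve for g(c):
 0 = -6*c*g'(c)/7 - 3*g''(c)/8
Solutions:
 g(c) = C1 + C2*erf(2*sqrt(14)*c/7)


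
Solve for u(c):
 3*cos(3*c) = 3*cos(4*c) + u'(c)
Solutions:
 u(c) = C1 + sin(3*c) - 3*sin(4*c)/4


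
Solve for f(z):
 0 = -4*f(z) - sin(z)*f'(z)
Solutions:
 f(z) = C1*(cos(z)^2 + 2*cos(z) + 1)/(cos(z)^2 - 2*cos(z) + 1)


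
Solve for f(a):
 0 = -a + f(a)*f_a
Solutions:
 f(a) = -sqrt(C1 + a^2)
 f(a) = sqrt(C1 + a^2)


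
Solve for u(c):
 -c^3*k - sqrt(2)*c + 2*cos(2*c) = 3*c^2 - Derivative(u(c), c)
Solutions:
 u(c) = C1 + c^4*k/4 + c^3 + sqrt(2)*c^2/2 - sin(2*c)


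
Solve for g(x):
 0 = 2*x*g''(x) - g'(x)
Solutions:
 g(x) = C1 + C2*x^(3/2)


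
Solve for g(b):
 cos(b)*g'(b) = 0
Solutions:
 g(b) = C1


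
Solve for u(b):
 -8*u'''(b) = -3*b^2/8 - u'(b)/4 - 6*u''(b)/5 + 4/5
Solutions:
 u(b) = C1 + C2*exp(b*(3 - sqrt(59))/40) + C3*exp(b*(3 + sqrt(59))/40) - b^3/2 + 36*b^2/5 - 4048*b/25


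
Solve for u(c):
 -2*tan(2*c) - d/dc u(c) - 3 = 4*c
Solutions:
 u(c) = C1 - 2*c^2 - 3*c + log(cos(2*c))


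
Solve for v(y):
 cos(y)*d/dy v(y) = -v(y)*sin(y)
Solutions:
 v(y) = C1*cos(y)


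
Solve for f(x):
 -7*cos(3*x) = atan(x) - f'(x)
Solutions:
 f(x) = C1 + x*atan(x) - log(x^2 + 1)/2 + 7*sin(3*x)/3


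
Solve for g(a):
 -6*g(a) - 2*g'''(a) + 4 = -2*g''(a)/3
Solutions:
 g(a) = C1*exp(a*(2*2^(1/3)/(27*sqrt(6549) + 2185)^(1/3) + 4 + 2^(2/3)*(27*sqrt(6549) + 2185)^(1/3))/36)*sin(2^(1/3)*sqrt(3)*a*(-2^(1/3)*(27*sqrt(6549) + 2185)^(1/3) + 2/(27*sqrt(6549) + 2185)^(1/3))/36) + C2*exp(a*(2*2^(1/3)/(27*sqrt(6549) + 2185)^(1/3) + 4 + 2^(2/3)*(27*sqrt(6549) + 2185)^(1/3))/36)*cos(2^(1/3)*sqrt(3)*a*(-2^(1/3)*(27*sqrt(6549) + 2185)^(1/3) + 2/(27*sqrt(6549) + 2185)^(1/3))/36) + C3*exp(a*(-2^(2/3)*(27*sqrt(6549) + 2185)^(1/3) - 2*2^(1/3)/(27*sqrt(6549) + 2185)^(1/3) + 2)/18) + 2/3


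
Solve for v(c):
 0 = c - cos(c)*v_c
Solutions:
 v(c) = C1 + Integral(c/cos(c), c)


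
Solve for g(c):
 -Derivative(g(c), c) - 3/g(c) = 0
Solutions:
 g(c) = -sqrt(C1 - 6*c)
 g(c) = sqrt(C1 - 6*c)


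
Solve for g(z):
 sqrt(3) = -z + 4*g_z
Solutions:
 g(z) = C1 + z^2/8 + sqrt(3)*z/4


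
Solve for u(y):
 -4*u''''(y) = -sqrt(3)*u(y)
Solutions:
 u(y) = C1*exp(-sqrt(2)*3^(1/8)*y/2) + C2*exp(sqrt(2)*3^(1/8)*y/2) + C3*sin(sqrt(2)*3^(1/8)*y/2) + C4*cos(sqrt(2)*3^(1/8)*y/2)


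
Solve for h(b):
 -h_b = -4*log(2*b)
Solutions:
 h(b) = C1 + 4*b*log(b) - 4*b + b*log(16)


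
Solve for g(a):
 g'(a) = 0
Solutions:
 g(a) = C1


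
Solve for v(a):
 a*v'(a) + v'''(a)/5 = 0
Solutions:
 v(a) = C1 + Integral(C2*airyai(-5^(1/3)*a) + C3*airybi(-5^(1/3)*a), a)


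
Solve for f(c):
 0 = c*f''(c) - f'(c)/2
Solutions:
 f(c) = C1 + C2*c^(3/2)


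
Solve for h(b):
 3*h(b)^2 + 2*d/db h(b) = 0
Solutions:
 h(b) = 2/(C1 + 3*b)


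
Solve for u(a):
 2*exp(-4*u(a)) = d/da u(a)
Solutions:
 u(a) = log(-I*(C1 + 8*a)^(1/4))
 u(a) = log(I*(C1 + 8*a)^(1/4))
 u(a) = log(-(C1 + 8*a)^(1/4))
 u(a) = log(C1 + 8*a)/4


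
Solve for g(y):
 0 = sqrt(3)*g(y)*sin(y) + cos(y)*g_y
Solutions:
 g(y) = C1*cos(y)^(sqrt(3))


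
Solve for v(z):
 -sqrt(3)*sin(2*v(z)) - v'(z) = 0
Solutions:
 v(z) = pi - acos((-C1 - exp(4*sqrt(3)*z))/(C1 - exp(4*sqrt(3)*z)))/2
 v(z) = acos((-C1 - exp(4*sqrt(3)*z))/(C1 - exp(4*sqrt(3)*z)))/2


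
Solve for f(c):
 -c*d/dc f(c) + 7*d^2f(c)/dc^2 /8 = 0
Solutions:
 f(c) = C1 + C2*erfi(2*sqrt(7)*c/7)


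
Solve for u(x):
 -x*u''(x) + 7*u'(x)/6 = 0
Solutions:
 u(x) = C1 + C2*x^(13/6)


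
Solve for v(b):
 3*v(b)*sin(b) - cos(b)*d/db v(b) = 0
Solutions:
 v(b) = C1/cos(b)^3


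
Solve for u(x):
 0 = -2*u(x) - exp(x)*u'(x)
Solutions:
 u(x) = C1*exp(2*exp(-x))


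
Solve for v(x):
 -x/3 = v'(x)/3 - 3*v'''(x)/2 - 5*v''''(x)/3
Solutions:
 v(x) = C1 + C2*exp(-x*(9/(10*sqrt(46) + 73)^(1/3) + (10*sqrt(46) + 73)^(1/3) + 6)/20)*sin(sqrt(3)*x*(-(10*sqrt(46) + 73)^(1/3) + 9/(10*sqrt(46) + 73)^(1/3))/20) + C3*exp(-x*(9/(10*sqrt(46) + 73)^(1/3) + (10*sqrt(46) + 73)^(1/3) + 6)/20)*cos(sqrt(3)*x*(-(10*sqrt(46) + 73)^(1/3) + 9/(10*sqrt(46) + 73)^(1/3))/20) + C4*exp(x*(-3 + 9/(10*sqrt(46) + 73)^(1/3) + (10*sqrt(46) + 73)^(1/3))/10) - x^2/2


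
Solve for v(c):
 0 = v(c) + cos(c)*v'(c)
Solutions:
 v(c) = C1*sqrt(sin(c) - 1)/sqrt(sin(c) + 1)


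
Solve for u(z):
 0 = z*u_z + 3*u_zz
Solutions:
 u(z) = C1 + C2*erf(sqrt(6)*z/6)


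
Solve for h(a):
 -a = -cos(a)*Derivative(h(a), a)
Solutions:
 h(a) = C1 + Integral(a/cos(a), a)


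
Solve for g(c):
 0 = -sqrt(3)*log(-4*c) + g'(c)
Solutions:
 g(c) = C1 + sqrt(3)*c*log(-c) + sqrt(3)*c*(-1 + 2*log(2))


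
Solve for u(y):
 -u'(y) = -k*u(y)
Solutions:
 u(y) = C1*exp(k*y)


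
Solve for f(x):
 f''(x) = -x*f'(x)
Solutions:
 f(x) = C1 + C2*erf(sqrt(2)*x/2)


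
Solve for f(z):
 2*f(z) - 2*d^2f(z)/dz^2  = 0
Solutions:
 f(z) = C1*exp(-z) + C2*exp(z)


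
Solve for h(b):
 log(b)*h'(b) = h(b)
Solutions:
 h(b) = C1*exp(li(b))


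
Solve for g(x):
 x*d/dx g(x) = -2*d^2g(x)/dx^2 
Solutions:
 g(x) = C1 + C2*erf(x/2)


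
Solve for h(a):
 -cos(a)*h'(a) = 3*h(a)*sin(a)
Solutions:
 h(a) = C1*cos(a)^3


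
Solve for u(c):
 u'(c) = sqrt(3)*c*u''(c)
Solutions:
 u(c) = C1 + C2*c^(sqrt(3)/3 + 1)


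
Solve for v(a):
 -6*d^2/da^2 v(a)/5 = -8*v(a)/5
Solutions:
 v(a) = C1*exp(-2*sqrt(3)*a/3) + C2*exp(2*sqrt(3)*a/3)


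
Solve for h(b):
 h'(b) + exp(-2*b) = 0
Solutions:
 h(b) = C1 + exp(-2*b)/2


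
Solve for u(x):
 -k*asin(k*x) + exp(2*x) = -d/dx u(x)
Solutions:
 u(x) = C1 + k*Piecewise((x*asin(k*x) + sqrt(-k^2*x^2 + 1)/k, Ne(k, 0)), (0, True)) - exp(2*x)/2


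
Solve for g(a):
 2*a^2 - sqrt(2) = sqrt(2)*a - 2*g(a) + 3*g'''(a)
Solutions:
 g(a) = C3*exp(2^(1/3)*3^(2/3)*a/3) - a^2 + sqrt(2)*a/2 + (C1*sin(2^(1/3)*3^(1/6)*a/2) + C2*cos(2^(1/3)*3^(1/6)*a/2))*exp(-2^(1/3)*3^(2/3)*a/6) + sqrt(2)/2


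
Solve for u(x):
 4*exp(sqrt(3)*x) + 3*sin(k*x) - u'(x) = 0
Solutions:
 u(x) = C1 + 4*sqrt(3)*exp(sqrt(3)*x)/3 - 3*cos(k*x)/k


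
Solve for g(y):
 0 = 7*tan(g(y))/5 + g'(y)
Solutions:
 g(y) = pi - asin(C1*exp(-7*y/5))
 g(y) = asin(C1*exp(-7*y/5))


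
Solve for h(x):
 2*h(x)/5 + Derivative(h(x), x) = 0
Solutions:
 h(x) = C1*exp(-2*x/5)


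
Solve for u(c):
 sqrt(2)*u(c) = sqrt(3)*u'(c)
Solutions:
 u(c) = C1*exp(sqrt(6)*c/3)


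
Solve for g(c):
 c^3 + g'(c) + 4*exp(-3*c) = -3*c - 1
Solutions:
 g(c) = C1 - c^4/4 - 3*c^2/2 - c + 4*exp(-3*c)/3


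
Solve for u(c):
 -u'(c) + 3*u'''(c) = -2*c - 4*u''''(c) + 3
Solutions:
 u(c) = C1 + C2*exp(-c*((4*sqrt(3) + 7)^(-1/3) + 2 + (4*sqrt(3) + 7)^(1/3))/8)*sin(sqrt(3)*c*(-(4*sqrt(3) + 7)^(1/3) + (4*sqrt(3) + 7)^(-1/3))/8) + C3*exp(-c*((4*sqrt(3) + 7)^(-1/3) + 2 + (4*sqrt(3) + 7)^(1/3))/8)*cos(sqrt(3)*c*(-(4*sqrt(3) + 7)^(1/3) + (4*sqrt(3) + 7)^(-1/3))/8) + C4*exp(c*(-1 + (4*sqrt(3) + 7)^(-1/3) + (4*sqrt(3) + 7)^(1/3))/4) + c^2 - 3*c


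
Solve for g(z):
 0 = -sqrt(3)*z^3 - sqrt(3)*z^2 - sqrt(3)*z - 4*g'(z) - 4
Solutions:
 g(z) = C1 - sqrt(3)*z^4/16 - sqrt(3)*z^3/12 - sqrt(3)*z^2/8 - z


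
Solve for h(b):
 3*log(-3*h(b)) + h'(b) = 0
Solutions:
 Integral(1/(log(-_y) + log(3)), (_y, h(b)))/3 = C1 - b


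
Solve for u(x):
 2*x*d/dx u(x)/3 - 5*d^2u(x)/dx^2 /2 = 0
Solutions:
 u(x) = C1 + C2*erfi(sqrt(30)*x/15)


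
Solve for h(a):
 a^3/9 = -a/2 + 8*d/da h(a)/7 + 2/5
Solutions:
 h(a) = C1 + 7*a^4/288 + 7*a^2/32 - 7*a/20


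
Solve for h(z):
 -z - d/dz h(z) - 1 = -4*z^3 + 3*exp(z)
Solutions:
 h(z) = C1 + z^4 - z^2/2 - z - 3*exp(z)


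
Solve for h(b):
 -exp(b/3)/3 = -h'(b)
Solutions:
 h(b) = C1 + exp(b/3)


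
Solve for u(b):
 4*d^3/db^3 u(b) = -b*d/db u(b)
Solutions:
 u(b) = C1 + Integral(C2*airyai(-2^(1/3)*b/2) + C3*airybi(-2^(1/3)*b/2), b)


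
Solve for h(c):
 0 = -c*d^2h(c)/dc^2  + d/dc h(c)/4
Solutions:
 h(c) = C1 + C2*c^(5/4)


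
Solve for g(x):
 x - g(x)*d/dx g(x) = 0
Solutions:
 g(x) = -sqrt(C1 + x^2)
 g(x) = sqrt(C1 + x^2)


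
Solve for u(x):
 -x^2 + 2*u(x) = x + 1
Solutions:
 u(x) = x^2/2 + x/2 + 1/2


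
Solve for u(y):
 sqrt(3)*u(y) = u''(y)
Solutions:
 u(y) = C1*exp(-3^(1/4)*y) + C2*exp(3^(1/4)*y)


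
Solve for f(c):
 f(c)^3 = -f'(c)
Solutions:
 f(c) = -sqrt(2)*sqrt(-1/(C1 - c))/2
 f(c) = sqrt(2)*sqrt(-1/(C1 - c))/2


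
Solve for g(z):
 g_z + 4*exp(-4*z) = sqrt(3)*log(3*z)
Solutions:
 g(z) = C1 + sqrt(3)*z*log(z) + sqrt(3)*z*(-1 + log(3)) + exp(-4*z)


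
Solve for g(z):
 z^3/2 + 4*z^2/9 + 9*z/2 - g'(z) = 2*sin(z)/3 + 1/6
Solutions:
 g(z) = C1 + z^4/8 + 4*z^3/27 + 9*z^2/4 - z/6 + 2*cos(z)/3


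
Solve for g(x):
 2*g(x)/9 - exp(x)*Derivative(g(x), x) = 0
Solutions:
 g(x) = C1*exp(-2*exp(-x)/9)


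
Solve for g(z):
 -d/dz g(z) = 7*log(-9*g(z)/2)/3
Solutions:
 3*Integral(1/(log(-_y) - log(2) + 2*log(3)), (_y, g(z)))/7 = C1 - z


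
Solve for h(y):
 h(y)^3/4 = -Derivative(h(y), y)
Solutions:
 h(y) = -sqrt(2)*sqrt(-1/(C1 - y))
 h(y) = sqrt(2)*sqrt(-1/(C1 - y))


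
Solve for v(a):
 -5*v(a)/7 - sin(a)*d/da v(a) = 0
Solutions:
 v(a) = C1*(cos(a) + 1)^(5/14)/(cos(a) - 1)^(5/14)


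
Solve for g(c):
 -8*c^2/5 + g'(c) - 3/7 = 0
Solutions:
 g(c) = C1 + 8*c^3/15 + 3*c/7


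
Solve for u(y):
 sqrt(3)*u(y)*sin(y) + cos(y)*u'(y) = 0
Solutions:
 u(y) = C1*cos(y)^(sqrt(3))


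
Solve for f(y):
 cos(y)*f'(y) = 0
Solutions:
 f(y) = C1


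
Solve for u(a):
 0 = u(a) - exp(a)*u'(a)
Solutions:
 u(a) = C1*exp(-exp(-a))


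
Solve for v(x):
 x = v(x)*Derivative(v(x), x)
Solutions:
 v(x) = -sqrt(C1 + x^2)
 v(x) = sqrt(C1 + x^2)


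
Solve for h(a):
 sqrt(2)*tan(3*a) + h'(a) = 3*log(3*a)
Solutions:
 h(a) = C1 + 3*a*log(a) - 3*a + 3*a*log(3) + sqrt(2)*log(cos(3*a))/3


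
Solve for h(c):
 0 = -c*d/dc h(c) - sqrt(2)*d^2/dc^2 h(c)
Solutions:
 h(c) = C1 + C2*erf(2^(1/4)*c/2)


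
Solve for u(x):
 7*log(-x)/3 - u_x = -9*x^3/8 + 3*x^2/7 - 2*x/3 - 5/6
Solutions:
 u(x) = C1 + 9*x^4/32 - x^3/7 + x^2/3 + 7*x*log(-x)/3 - 3*x/2


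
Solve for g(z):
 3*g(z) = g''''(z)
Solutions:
 g(z) = C1*exp(-3^(1/4)*z) + C2*exp(3^(1/4)*z) + C3*sin(3^(1/4)*z) + C4*cos(3^(1/4)*z)


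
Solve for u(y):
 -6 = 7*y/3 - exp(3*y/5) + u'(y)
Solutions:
 u(y) = C1 - 7*y^2/6 - 6*y + 5*exp(3*y/5)/3


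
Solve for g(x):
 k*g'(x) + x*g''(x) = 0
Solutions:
 g(x) = C1 + x^(1 - re(k))*(C2*sin(log(x)*Abs(im(k))) + C3*cos(log(x)*im(k)))


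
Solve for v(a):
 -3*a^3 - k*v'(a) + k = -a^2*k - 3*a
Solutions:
 v(a) = C1 - 3*a^4/(4*k) + a^3/3 + 3*a^2/(2*k) + a


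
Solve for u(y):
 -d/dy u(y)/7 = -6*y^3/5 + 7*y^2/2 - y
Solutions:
 u(y) = C1 + 21*y^4/10 - 49*y^3/6 + 7*y^2/2


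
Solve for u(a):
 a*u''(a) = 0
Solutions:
 u(a) = C1 + C2*a


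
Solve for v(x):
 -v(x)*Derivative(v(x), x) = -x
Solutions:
 v(x) = -sqrt(C1 + x^2)
 v(x) = sqrt(C1 + x^2)


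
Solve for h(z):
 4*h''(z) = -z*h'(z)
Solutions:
 h(z) = C1 + C2*erf(sqrt(2)*z/4)


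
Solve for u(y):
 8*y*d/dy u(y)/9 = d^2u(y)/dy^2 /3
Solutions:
 u(y) = C1 + C2*erfi(2*sqrt(3)*y/3)


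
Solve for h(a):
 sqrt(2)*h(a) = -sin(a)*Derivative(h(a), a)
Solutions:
 h(a) = C1*(cos(a) + 1)^(sqrt(2)/2)/(cos(a) - 1)^(sqrt(2)/2)


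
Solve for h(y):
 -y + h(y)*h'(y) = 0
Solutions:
 h(y) = -sqrt(C1 + y^2)
 h(y) = sqrt(C1 + y^2)


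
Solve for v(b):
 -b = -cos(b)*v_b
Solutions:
 v(b) = C1 + Integral(b/cos(b), b)


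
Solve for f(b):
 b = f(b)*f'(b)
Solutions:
 f(b) = -sqrt(C1 + b^2)
 f(b) = sqrt(C1 + b^2)


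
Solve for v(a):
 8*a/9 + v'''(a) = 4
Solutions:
 v(a) = C1 + C2*a + C3*a^2 - a^4/27 + 2*a^3/3


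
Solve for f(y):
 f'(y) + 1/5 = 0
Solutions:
 f(y) = C1 - y/5


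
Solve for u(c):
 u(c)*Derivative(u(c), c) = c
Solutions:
 u(c) = -sqrt(C1 + c^2)
 u(c) = sqrt(C1 + c^2)


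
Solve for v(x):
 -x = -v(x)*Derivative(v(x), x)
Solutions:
 v(x) = -sqrt(C1 + x^2)
 v(x) = sqrt(C1 + x^2)


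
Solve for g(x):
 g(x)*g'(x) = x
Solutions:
 g(x) = -sqrt(C1 + x^2)
 g(x) = sqrt(C1 + x^2)


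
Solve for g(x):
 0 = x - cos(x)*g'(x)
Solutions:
 g(x) = C1 + Integral(x/cos(x), x)


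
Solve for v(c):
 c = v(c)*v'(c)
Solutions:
 v(c) = -sqrt(C1 + c^2)
 v(c) = sqrt(C1 + c^2)


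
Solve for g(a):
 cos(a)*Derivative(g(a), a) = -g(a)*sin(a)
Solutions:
 g(a) = C1*cos(a)


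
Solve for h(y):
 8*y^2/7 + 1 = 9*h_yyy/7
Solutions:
 h(y) = C1 + C2*y + C3*y^2 + 2*y^5/135 + 7*y^3/54


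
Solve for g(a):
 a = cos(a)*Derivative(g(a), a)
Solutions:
 g(a) = C1 + Integral(a/cos(a), a)


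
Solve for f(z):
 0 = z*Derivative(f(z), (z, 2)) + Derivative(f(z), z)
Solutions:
 f(z) = C1 + C2*log(z)


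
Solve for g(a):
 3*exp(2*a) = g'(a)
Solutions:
 g(a) = C1 + 3*exp(2*a)/2


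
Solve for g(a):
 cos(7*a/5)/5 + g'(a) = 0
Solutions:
 g(a) = C1 - sin(7*a/5)/7


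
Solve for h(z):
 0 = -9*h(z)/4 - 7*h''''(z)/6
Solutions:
 h(z) = (C1*sin(2^(1/4)*21^(3/4)*z/14) + C2*cos(2^(1/4)*21^(3/4)*z/14))*exp(-2^(1/4)*21^(3/4)*z/14) + (C3*sin(2^(1/4)*21^(3/4)*z/14) + C4*cos(2^(1/4)*21^(3/4)*z/14))*exp(2^(1/4)*21^(3/4)*z/14)


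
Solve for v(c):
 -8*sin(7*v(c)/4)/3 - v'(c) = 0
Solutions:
 8*c/3 + 2*log(cos(7*v(c)/4) - 1)/7 - 2*log(cos(7*v(c)/4) + 1)/7 = C1


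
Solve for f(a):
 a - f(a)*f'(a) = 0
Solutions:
 f(a) = -sqrt(C1 + a^2)
 f(a) = sqrt(C1 + a^2)


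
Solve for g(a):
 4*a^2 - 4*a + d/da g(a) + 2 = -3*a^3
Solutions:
 g(a) = C1 - 3*a^4/4 - 4*a^3/3 + 2*a^2 - 2*a


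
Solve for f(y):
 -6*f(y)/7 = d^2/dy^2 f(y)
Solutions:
 f(y) = C1*sin(sqrt(42)*y/7) + C2*cos(sqrt(42)*y/7)


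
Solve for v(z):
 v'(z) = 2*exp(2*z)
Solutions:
 v(z) = C1 + exp(2*z)


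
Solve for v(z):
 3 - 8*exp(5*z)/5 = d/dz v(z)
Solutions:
 v(z) = C1 + 3*z - 8*exp(5*z)/25


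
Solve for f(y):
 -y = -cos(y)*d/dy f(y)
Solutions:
 f(y) = C1 + Integral(y/cos(y), y)


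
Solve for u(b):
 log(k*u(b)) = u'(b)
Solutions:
 li(k*u(b))/k = C1 + b


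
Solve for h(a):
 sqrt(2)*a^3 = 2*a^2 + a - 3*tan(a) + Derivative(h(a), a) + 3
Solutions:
 h(a) = C1 + sqrt(2)*a^4/4 - 2*a^3/3 - a^2/2 - 3*a - 3*log(cos(a))


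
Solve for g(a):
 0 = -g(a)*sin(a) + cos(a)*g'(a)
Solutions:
 g(a) = C1/cos(a)


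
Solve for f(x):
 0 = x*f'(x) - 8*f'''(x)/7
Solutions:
 f(x) = C1 + Integral(C2*airyai(7^(1/3)*x/2) + C3*airybi(7^(1/3)*x/2), x)


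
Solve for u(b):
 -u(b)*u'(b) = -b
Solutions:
 u(b) = -sqrt(C1 + b^2)
 u(b) = sqrt(C1 + b^2)


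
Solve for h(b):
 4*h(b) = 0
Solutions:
 h(b) = 0


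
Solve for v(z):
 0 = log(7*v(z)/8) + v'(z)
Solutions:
 -Integral(1/(-log(_y) - log(7) + 3*log(2)), (_y, v(z))) = C1 - z


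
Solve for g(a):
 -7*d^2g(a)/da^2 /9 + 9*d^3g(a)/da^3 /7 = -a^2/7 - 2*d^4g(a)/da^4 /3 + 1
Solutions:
 g(a) = C1 + C2*a + C3*exp(a*(-81 + sqrt(14793))/84) + C4*exp(-a*(81 + sqrt(14793))/84) + 3*a^4/196 + 243*a^3/2401 + 3879*a^2/235298


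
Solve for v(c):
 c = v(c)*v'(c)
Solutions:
 v(c) = -sqrt(C1 + c^2)
 v(c) = sqrt(C1 + c^2)


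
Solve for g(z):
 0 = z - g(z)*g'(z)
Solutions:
 g(z) = -sqrt(C1 + z^2)
 g(z) = sqrt(C1 + z^2)


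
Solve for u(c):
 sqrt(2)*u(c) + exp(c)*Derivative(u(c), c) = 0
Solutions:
 u(c) = C1*exp(sqrt(2)*exp(-c))


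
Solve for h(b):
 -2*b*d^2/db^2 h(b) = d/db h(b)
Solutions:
 h(b) = C1 + C2*sqrt(b)


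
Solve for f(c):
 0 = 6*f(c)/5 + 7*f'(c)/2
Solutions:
 f(c) = C1*exp(-12*c/35)


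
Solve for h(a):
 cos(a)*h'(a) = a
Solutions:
 h(a) = C1 + Integral(a/cos(a), a)


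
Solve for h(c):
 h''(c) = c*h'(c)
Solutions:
 h(c) = C1 + C2*erfi(sqrt(2)*c/2)


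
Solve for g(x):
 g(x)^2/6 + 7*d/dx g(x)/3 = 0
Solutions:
 g(x) = 14/(C1 + x)


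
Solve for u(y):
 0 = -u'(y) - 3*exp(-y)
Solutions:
 u(y) = C1 + 3*exp(-y)


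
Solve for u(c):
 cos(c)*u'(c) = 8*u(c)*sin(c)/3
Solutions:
 u(c) = C1/cos(c)^(8/3)


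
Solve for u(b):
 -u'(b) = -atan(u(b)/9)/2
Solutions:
 Integral(1/atan(_y/9), (_y, u(b))) = C1 + b/2


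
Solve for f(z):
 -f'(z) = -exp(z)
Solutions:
 f(z) = C1 + exp(z)


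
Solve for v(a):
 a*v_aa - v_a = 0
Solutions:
 v(a) = C1 + C2*a^2


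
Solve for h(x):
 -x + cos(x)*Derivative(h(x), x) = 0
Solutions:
 h(x) = C1 + Integral(x/cos(x), x)


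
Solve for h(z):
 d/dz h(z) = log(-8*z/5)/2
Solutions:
 h(z) = C1 + z*log(-z)/2 + z*(-log(5) - 1 + 3*log(2))/2


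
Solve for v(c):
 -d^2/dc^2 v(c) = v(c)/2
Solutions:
 v(c) = C1*sin(sqrt(2)*c/2) + C2*cos(sqrt(2)*c/2)


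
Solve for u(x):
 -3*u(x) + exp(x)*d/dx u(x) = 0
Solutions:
 u(x) = C1*exp(-3*exp(-x))


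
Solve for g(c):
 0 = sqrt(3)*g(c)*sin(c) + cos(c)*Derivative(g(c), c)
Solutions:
 g(c) = C1*cos(c)^(sqrt(3))


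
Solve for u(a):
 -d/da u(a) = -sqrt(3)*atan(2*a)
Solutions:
 u(a) = C1 + sqrt(3)*(a*atan(2*a) - log(4*a^2 + 1)/4)


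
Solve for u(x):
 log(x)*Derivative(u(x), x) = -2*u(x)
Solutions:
 u(x) = C1*exp(-2*li(x))


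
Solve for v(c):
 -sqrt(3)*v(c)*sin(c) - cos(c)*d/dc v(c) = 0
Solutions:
 v(c) = C1*cos(c)^(sqrt(3))


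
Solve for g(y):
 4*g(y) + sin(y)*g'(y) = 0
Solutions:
 g(y) = C1*(cos(y)^2 + 2*cos(y) + 1)/(cos(y)^2 - 2*cos(y) + 1)


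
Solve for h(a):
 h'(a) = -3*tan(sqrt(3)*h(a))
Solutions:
 h(a) = sqrt(3)*(pi - asin(C1*exp(-3*sqrt(3)*a)))/3
 h(a) = sqrt(3)*asin(C1*exp(-3*sqrt(3)*a))/3


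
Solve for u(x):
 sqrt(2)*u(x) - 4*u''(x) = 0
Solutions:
 u(x) = C1*exp(-2^(1/4)*x/2) + C2*exp(2^(1/4)*x/2)


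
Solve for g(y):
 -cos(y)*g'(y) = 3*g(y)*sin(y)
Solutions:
 g(y) = C1*cos(y)^3


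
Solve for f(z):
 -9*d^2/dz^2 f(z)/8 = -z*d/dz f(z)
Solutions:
 f(z) = C1 + C2*erfi(2*z/3)


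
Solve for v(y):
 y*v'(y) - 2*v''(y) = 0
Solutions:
 v(y) = C1 + C2*erfi(y/2)


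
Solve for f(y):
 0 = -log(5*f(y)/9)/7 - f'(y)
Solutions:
 -7*Integral(1/(-log(_y) - log(5) + 2*log(3)), (_y, f(y))) = C1 - y


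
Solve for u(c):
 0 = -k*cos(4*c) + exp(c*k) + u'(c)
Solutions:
 u(c) = C1 + k*sin(4*c)/4 - exp(c*k)/k


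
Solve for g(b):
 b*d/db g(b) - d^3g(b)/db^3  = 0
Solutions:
 g(b) = C1 + Integral(C2*airyai(b) + C3*airybi(b), b)


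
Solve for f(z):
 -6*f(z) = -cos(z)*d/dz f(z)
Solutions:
 f(z) = C1*(sin(z)^3 + 3*sin(z)^2 + 3*sin(z) + 1)/(sin(z)^3 - 3*sin(z)^2 + 3*sin(z) - 1)


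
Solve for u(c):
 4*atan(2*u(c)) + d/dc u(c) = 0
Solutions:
 Integral(1/atan(2*_y), (_y, u(c))) = C1 - 4*c


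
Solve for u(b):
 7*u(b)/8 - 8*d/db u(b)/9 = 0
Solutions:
 u(b) = C1*exp(63*b/64)


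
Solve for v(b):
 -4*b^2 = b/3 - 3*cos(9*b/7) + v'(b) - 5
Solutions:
 v(b) = C1 - 4*b^3/3 - b^2/6 + 5*b + 7*sin(9*b/7)/3


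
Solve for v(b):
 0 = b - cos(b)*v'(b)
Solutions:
 v(b) = C1 + Integral(b/cos(b), b)


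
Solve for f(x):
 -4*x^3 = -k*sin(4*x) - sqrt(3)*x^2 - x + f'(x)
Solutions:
 f(x) = C1 - k*cos(4*x)/4 - x^4 + sqrt(3)*x^3/3 + x^2/2


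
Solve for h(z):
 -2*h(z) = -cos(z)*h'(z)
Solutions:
 h(z) = C1*(sin(z) + 1)/(sin(z) - 1)


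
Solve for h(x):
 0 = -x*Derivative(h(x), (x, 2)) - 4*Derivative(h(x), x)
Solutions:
 h(x) = C1 + C2/x^3


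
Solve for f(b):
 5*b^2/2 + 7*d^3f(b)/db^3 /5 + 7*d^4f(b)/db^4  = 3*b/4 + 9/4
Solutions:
 f(b) = C1 + C2*b + C3*b^2 + C4*exp(-b/5) - 5*b^5/168 + 515*b^4/672 - 1265*b^3/84


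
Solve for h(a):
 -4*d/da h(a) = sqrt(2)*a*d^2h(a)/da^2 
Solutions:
 h(a) = C1 + C2*a^(1 - 2*sqrt(2))


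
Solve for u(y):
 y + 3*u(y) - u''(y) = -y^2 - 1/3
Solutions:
 u(y) = C1*exp(-sqrt(3)*y) + C2*exp(sqrt(3)*y) - y^2/3 - y/3 - 1/3


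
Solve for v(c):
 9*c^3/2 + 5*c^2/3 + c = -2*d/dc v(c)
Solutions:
 v(c) = C1 - 9*c^4/16 - 5*c^3/18 - c^2/4


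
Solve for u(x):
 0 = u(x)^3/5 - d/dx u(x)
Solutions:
 u(x) = -sqrt(10)*sqrt(-1/(C1 + x))/2
 u(x) = sqrt(10)*sqrt(-1/(C1 + x))/2


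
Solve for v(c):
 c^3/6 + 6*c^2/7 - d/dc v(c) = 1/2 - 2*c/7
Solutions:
 v(c) = C1 + c^4/24 + 2*c^3/7 + c^2/7 - c/2


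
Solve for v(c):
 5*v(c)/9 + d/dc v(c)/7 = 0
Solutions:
 v(c) = C1*exp(-35*c/9)


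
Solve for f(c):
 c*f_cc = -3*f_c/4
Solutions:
 f(c) = C1 + C2*c^(1/4)


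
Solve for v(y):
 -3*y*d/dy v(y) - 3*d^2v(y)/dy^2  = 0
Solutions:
 v(y) = C1 + C2*erf(sqrt(2)*y/2)


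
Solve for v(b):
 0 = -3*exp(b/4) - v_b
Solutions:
 v(b) = C1 - 12*exp(b/4)


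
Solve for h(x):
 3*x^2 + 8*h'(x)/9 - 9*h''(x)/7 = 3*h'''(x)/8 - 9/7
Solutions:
 h(x) = C1 + C2*exp(4*x*(-27 + sqrt(1317))/63) + C3*exp(-4*x*(27 + sqrt(1317))/63) - 9*x^3/8 - 2187*x^2/448 - 57753*x/3136


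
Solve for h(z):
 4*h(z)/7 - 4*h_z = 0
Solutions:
 h(z) = C1*exp(z/7)


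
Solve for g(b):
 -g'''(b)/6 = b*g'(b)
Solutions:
 g(b) = C1 + Integral(C2*airyai(-6^(1/3)*b) + C3*airybi(-6^(1/3)*b), b)


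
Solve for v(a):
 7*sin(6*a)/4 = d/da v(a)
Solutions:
 v(a) = C1 - 7*cos(6*a)/24


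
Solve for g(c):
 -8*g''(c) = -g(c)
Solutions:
 g(c) = C1*exp(-sqrt(2)*c/4) + C2*exp(sqrt(2)*c/4)


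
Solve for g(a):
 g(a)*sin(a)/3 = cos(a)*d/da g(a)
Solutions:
 g(a) = C1/cos(a)^(1/3)


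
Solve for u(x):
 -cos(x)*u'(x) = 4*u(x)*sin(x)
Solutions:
 u(x) = C1*cos(x)^4


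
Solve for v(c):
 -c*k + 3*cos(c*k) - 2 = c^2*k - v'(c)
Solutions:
 v(c) = C1 + c^3*k/3 + c^2*k/2 + 2*c - 3*sin(c*k)/k


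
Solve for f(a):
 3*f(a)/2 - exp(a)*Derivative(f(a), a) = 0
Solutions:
 f(a) = C1*exp(-3*exp(-a)/2)


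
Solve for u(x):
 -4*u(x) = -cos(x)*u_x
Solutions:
 u(x) = C1*(sin(x)^2 + 2*sin(x) + 1)/(sin(x)^2 - 2*sin(x) + 1)


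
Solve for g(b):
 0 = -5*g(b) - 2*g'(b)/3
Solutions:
 g(b) = C1*exp(-15*b/2)


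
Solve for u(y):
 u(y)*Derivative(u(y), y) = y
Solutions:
 u(y) = -sqrt(C1 + y^2)
 u(y) = sqrt(C1 + y^2)


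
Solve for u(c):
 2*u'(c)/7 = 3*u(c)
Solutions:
 u(c) = C1*exp(21*c/2)


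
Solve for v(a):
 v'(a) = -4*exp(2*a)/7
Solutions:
 v(a) = C1 - 2*exp(2*a)/7


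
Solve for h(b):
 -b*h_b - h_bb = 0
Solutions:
 h(b) = C1 + C2*erf(sqrt(2)*b/2)


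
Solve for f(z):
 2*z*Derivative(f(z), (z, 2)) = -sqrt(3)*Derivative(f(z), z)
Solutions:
 f(z) = C1 + C2*z^(1 - sqrt(3)/2)


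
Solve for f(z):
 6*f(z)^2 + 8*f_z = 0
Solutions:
 f(z) = 4/(C1 + 3*z)


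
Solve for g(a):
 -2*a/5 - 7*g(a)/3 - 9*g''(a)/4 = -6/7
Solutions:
 g(a) = C1*sin(2*sqrt(21)*a/9) + C2*cos(2*sqrt(21)*a/9) - 6*a/35 + 18/49


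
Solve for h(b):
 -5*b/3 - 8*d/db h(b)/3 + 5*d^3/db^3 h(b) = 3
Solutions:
 h(b) = C1 + C2*exp(-2*sqrt(30)*b/15) + C3*exp(2*sqrt(30)*b/15) - 5*b^2/16 - 9*b/8
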